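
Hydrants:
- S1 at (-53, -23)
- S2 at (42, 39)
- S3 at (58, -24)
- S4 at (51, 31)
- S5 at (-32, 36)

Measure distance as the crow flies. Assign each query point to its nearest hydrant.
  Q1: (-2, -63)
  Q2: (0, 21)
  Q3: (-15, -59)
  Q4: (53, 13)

Q1→S1; Q2→S5; Q3→S1; Q4→S4

Q1 at (-2, -63):
  S1: √((-51)² + (40)²) = √(2601.000 + 1600.000) = 64.8
  S2: √((44)² + (102)²) = √(1936.000 + 10404.000) = 111.1
  S3: √((60)² + (39)²) = √(3600.000 + 1521.000) = 71.6
  S4: √((53)² + (94)²) = √(2809.000 + 8836.000) = 107.9
  S5: √((-30)² + (99)²) = √(900.000 + 9801.000) = 103.4
  → nearest: S1 (64.8)
Q2 at (0, 21):
  S1: √((-53)² + (-44)²) = √(2809.000 + 1936.000) = 68.9
  S2: √((42)² + (18)²) = √(1764.000 + 324.000) = 45.7
  S3: √((58)² + (-45)²) = √(3364.000 + 2025.000) = 73.4
  S4: √((51)² + (10)²) = √(2601.000 + 100.000) = 52.0
  S5: √((-32)² + (15)²) = √(1024.000 + 225.000) = 35.3
  → nearest: S5 (35.3)
Q3 at (-15, -59):
  S1: √((-38)² + (36)²) = √(1444.000 + 1296.000) = 52.3
  S2: √((57)² + (98)²) = √(3249.000 + 9604.000) = 113.4
  S3: √((73)² + (35)²) = √(5329.000 + 1225.000) = 81.0
  S4: √((66)² + (90)²) = √(4356.000 + 8100.000) = 111.6
  S5: √((-17)² + (95)²) = √(289.000 + 9025.000) = 96.5
  → nearest: S1 (52.3)
Q4 at (53, 13):
  S1: √((-106)² + (-36)²) = √(11236.000 + 1296.000) = 111.9
  S2: √((-11)² + (26)²) = √(121.000 + 676.000) = 28.2
  S3: √((5)² + (-37)²) = √(25.000 + 1369.000) = 37.3
  S4: √((-2)² + (18)²) = √(4.000 + 324.000) = 18.1
  S5: √((-85)² + (23)²) = √(7225.000 + 529.000) = 88.1
  → nearest: S4 (18.1)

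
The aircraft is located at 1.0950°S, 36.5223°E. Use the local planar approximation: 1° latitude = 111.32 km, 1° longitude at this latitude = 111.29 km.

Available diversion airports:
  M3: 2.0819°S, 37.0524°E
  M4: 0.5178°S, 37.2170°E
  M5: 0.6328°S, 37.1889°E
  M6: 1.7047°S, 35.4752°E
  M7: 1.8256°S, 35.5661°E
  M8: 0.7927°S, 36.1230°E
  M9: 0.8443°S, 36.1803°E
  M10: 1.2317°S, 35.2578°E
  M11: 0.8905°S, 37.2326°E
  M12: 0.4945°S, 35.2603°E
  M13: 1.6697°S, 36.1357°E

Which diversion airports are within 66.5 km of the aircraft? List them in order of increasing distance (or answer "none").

M9, M8

Distances from 1.0950°S, 36.5223°E:
M3: √((-0.9869·111.32)² + (0.5301·111.29)²) = √(12069.594885 + 3480.389849) = 124.6996 km
M4: √((0.5772·111.32)² + (0.6947·111.29)²) = √(4128.564179 + 5977.325173) = 100.5281 km
M5: √((0.4622·111.32)² + (0.6666·111.29)²) = √(2647.319006 + 5503.549836) = 90.2822 km
M6: √((-0.6097·111.32)² + (-1.0471·111.29)²) = √(4606.581778 + 13579.650856) = 134.8563 km
M7: √((-0.7306·111.32)² + (-0.9562·111.29)²) = √(6614.632663 + 11324.258215) = 133.9361 km
M8: √((0.3023·111.32)² + (-0.3993·111.29)²) = √(1132.459527 + 1974.744465) = 55.7423 km
M9: √((0.2507·111.32)² + (-0.3420·111.29)²) = √(778.852222 + 1448.653423) = 47.1965 km
M10: √((-0.1367·111.32)² + (-1.2645·111.29)²) = √(231.570602 + 19803.864774) = 141.5466 km
M11: √((0.2045·111.32)² + (0.7103·111.29)²) = √(518.242493 + 6248.789775) = 82.2620 km
M12: √((0.6005·111.32)² + (-1.2620·111.29)²) = √(4468.609647 + 19725.635086) = 155.5450 km
M13: √((-0.5747·111.32)² + (-0.3866·111.29)²) = √(4092.877907 + 1851.126015) = 77.0974 km
Threshold 66.5 km: M9 (47.1965 km), M8 (55.7423 km) are within range.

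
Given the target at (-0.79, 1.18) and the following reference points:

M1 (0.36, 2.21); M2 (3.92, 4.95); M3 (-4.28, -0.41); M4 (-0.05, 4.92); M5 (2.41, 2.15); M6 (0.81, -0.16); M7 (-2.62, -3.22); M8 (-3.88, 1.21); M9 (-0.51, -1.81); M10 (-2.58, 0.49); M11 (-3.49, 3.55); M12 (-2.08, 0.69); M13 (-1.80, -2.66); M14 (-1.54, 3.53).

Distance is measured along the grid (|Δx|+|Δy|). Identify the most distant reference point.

M2

Distances from (-0.79, 1.18):
M1: 2.18
M2: 8.48
M3: 5.08
M4: 4.48
M5: 4.17
M6: 2.94
M7: 6.23
M8: 3.12
M9: 3.27
M10: 2.48
M11: 5.07
M12: 1.78
M13: 4.85
M14: 3.10
Maximum: M2 at 8.48.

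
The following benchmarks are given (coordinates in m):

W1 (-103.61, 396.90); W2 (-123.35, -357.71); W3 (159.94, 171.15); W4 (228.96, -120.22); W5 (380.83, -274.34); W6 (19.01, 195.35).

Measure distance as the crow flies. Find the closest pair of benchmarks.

Pairwise distances:
W1–W2: √((-19.74)² + (-754.61)²) = √(389.6676 + 569436.2521) = 754.87 m
W1–W3: √((263.55)² + (-225.75)²) = √(69458.6025 + 50963.0625) = 347.02 m
W1–W4: √((332.57)² + (-517.12)²) = √(110602.8049 + 267413.0944) = 614.83 m
W1–W5: √((484.44)² + (-671.24)²) = √(234682.1136 + 450563.1376) = 827.80 m
W1–W6: √((122.62)² + (-201.55)²) = √(15035.6644 + 40622.4025) = 235.92 m
W2–W3: √((283.29)² + (528.86)²) = √(80253.2241 + 279692.8996) = 599.96 m
W2–W4: √((352.31)² + (237.49)²) = √(124122.3361 + 56401.5001) = 424.88 m
W2–W5: √((504.18)² + (83.37)²) = √(254197.4724 + 6950.5569) = 511.03 m
W2–W6: √((142.36)² + (553.06)²) = √(20266.3696 + 305875.3636) = 571.09 m
W3–W4: √((69.02)² + (-291.37)²) = √(4763.7604 + 84896.4769) = 299.43 m
W3–W5: √((220.89)² + (-445.49)²) = √(48792.3921 + 198461.3401) = 497.25 m
W3–W6: √((-140.93)² + (24.20)²) = √(19861.2649 + 585.6400) = 142.99 m
W4–W5: √((151.87)² + (-154.12)²) = √(23064.4969 + 23752.9744) = 216.37 m
W4–W6: √((-209.95)² + (315.57)²) = √(44079.0025 + 99584.4249) = 379.03 m
W5–W6: √((-361.82)² + (469.69)²) = √(130913.7124 + 220608.6961) = 592.89 m
Closest pair: W3–W6 at 142.99 m.

W3 and W6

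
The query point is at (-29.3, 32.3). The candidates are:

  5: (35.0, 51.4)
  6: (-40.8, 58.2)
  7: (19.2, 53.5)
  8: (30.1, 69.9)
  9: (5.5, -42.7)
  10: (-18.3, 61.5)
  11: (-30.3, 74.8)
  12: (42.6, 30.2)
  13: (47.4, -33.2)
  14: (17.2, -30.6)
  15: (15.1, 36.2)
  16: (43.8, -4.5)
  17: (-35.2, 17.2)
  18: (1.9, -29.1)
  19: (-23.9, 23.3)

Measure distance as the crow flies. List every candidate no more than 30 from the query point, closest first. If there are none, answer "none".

Distances from (-29.3, 32.3):
5: √((64.3)² + (19.1)²) = √(4134.490 + 364.810) = 67.1
6: √((-11.5)² + (25.9)²) = √(132.250 + 670.810) = 28.3
7: √((48.5)² + (21.2)²) = √(2352.250 + 449.440) = 52.9
8: √((59.4)² + (37.6)²) = √(3528.360 + 1413.760) = 70.3
9: √((34.8)² + (-75.0)²) = √(1211.040 + 5625.000) = 82.7
10: √((11.0)² + (29.2)²) = √(121.000 + 852.640) = 31.2
11: √((-1.0)² + (42.5)²) = √(1.000 + 1806.250) = 42.5
12: √((71.9)² + (-2.1)²) = √(5169.610 + 4.410) = 71.9
13: √((76.7)² + (-65.5)²) = √(5882.890 + 4290.250) = 100.9
14: √((46.5)² + (-62.9)²) = √(2162.250 + 3956.410) = 78.2
15: √((44.4)² + (3.9)²) = √(1971.360 + 15.210) = 44.6
16: √((73.1)² + (-36.8)²) = √(5343.610 + 1354.240) = 81.8
17: √((-5.9)² + (-15.1)²) = √(34.810 + 228.010) = 16.2
18: √((31.2)² + (-61.4)²) = √(973.440 + 3769.960) = 68.9
19: √((5.4)² + (-9.0)²) = √(29.160 + 81.000) = 10.5
Threshold 30: 19 (10.5), 17 (16.2), 6 (28.3) are within range.

19, 17, 6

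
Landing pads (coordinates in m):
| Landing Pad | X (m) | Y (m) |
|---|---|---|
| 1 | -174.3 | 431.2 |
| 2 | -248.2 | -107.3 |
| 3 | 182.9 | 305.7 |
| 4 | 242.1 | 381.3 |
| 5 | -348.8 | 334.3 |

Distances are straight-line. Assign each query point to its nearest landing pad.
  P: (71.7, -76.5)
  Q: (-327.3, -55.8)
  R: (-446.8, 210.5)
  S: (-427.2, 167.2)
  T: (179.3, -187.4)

P at (71.7, -76.5):
  1: 564.2 m
  2: 321.4 m
  3: 398.0 m
  4: 488.5 m
  5: 587.9 m
  → nearest: 2 (321.4 m)
Q at (-327.3, -55.8):
  1: 510.5 m
  2: 94.4 m
  3: 625.3 m
  4: 717.8 m
  5: 390.7 m
  → nearest: 2 (94.4 m)
R at (-446.8, 210.5):
  1: 350.7 m
  2: 374.8 m
  3: 636.9 m
  4: 709.8 m
  5: 157.9 m
  → nearest: 5 (157.9 m)
S at (-427.2, 167.2):
  1: 365.6 m
  2: 327.7 m
  3: 625.6 m
  4: 702.7 m
  5: 184.6 m
  → nearest: 5 (184.6 m)
T at (179.3, -187.4):
  1: 712.5 m
  2: 434.9 m
  3: 493.1 m
  4: 572.2 m
  5: 742.3 m
  → nearest: 2 (434.9 m)

P→2; Q→2; R→5; S→5; T→2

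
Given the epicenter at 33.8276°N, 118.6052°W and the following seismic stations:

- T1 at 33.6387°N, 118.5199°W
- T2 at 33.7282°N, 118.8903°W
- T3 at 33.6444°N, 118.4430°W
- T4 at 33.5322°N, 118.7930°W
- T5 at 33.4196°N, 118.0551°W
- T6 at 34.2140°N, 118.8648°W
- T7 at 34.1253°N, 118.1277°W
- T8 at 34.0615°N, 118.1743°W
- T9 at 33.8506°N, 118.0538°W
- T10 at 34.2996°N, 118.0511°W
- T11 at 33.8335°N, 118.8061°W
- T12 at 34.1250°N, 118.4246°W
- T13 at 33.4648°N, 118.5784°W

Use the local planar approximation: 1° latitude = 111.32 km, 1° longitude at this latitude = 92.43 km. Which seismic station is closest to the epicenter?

T11

Distances from 33.8276°N, 118.6052°W:
T1: 22.4578 km
T2: 28.5807 km
T3: 25.3115 km
T4: 37.1842 km
T5: 68.1772 km
T6: 49.2540 km
T7: 55.1922 km
T8: 47.5840 km
T9: 51.0302 km
T10: 73.3743 km
T11: 18.5808 km
T12: 37.0769 km
T13: 40.4628 km
Minimum: T11 at 18.5808 km.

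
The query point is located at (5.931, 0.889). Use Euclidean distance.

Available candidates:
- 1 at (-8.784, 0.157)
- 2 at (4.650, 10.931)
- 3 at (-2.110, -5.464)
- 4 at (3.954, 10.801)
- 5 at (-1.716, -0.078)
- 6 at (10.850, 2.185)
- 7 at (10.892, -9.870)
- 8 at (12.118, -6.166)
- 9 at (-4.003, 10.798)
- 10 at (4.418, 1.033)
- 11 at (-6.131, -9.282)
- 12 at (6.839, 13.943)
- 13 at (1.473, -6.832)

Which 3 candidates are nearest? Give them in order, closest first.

10, 6, 5

Distances from (5.931, 0.889):
1: √((-14.715)² + (-0.732)²) = √(216.53123 + 0.53582) = 14.733
2: √((-1.281)² + (10.042)²) = √(1.64096 + 100.84176) = 10.123
3: √((-8.041)² + (-6.353)²) = √(64.65768 + 40.36061) = 10.248
4: √((-1.977)² + (9.912)²) = √(3.90853 + 98.24774) = 10.107
5: √((-7.647)² + (-0.967)²) = √(58.47661 + 0.93509) = 7.708
6: √((4.919)² + (1.296)²) = √(24.19656 + 1.67962) = 5.087
7: √((4.961)² + (-10.759)²) = √(24.61152 + 115.75608) = 11.848
8: √((6.187)² + (-7.055)²) = √(38.27897 + 49.77303) = 9.384
9: √((-9.934)² + (9.909)²) = √(98.68436 + 98.18828) = 14.031
10: √((-1.513)² + (0.144)²) = √(2.28917 + 0.02074) = 1.520
11: √((-12.062)² + (-10.171)²) = √(145.49184 + 103.44924) = 15.778
12: √((0.908)² + (13.054)²) = √(0.82446 + 170.40692) = 13.086
13: √((-4.458)² + (-7.721)²) = √(19.87376 + 59.61384) = 8.916
Sorted: 10 (1.520) < 6 (5.087) < 5 (7.708) < 13 (8.916) < 8 (9.384) < …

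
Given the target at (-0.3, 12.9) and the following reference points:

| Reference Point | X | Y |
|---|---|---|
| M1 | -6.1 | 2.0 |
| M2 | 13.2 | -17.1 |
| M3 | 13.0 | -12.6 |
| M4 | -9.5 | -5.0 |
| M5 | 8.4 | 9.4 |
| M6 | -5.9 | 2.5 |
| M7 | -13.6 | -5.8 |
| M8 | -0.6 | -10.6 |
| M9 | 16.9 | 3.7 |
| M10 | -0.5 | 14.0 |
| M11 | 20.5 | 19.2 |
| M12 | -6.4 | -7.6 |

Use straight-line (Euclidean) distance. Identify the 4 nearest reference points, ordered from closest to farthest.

M10, M5, M6, M1

Distances from (-0.3, 12.9):
M1: 12.3
M2: 32.9
M3: 28.8
M4: 20.1
M5: 9.4
M6: 11.8
M7: 22.9
M8: 23.5
M9: 19.5
M10: 1.1
M11: 21.7
M12: 21.4
Sorted: M10 (1.1) < M5 (9.4) < M6 (11.8) < M1 (12.3) < M9 (19.5) < M4 (20.1) < …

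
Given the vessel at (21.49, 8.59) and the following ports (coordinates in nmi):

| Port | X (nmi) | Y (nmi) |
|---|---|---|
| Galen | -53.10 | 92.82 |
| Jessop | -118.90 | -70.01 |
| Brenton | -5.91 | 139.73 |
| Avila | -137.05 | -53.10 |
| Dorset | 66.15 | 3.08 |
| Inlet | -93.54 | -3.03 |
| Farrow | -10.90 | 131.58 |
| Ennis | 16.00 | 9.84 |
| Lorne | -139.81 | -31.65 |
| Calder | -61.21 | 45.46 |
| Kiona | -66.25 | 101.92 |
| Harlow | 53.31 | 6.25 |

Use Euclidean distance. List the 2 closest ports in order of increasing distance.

Ennis, Harlow

Distances from (21.49, 8.59):
Galen: √((-74.59)² + (84.23)²) = √(5563.6681 + 7094.6929) = 112.51 nmi
Jessop: √((-140.39)² + (-78.60)²) = √(19709.3521 + 6177.9600) = 160.90 nmi
Brenton: √((-27.40)² + (131.14)²) = √(750.7600 + 17197.6996) = 133.97 nmi
Avila: √((-158.54)² + (-61.69)²) = √(25134.9316 + 3805.6561) = 170.12 nmi
Dorset: √((44.66)² + (-5.51)²) = √(1994.5156 + 30.3601) = 45.00 nmi
Inlet: √((-115.03)² + (-11.62)²) = √(13231.9009 + 135.0244) = 115.62 nmi
Farrow: √((-32.39)² + (122.99)²) = √(1049.1121 + 15126.5401) = 127.18 nmi
Ennis: √((-5.49)² + (1.25)²) = √(30.1401 + 1.5625) = 5.63 nmi
Lorne: √((-161.30)² + (-40.24)²) = √(26017.6900 + 1619.2576) = 166.24 nmi
Calder: √((-82.70)² + (36.87)²) = √(6839.2900 + 1359.3969) = 90.55 nmi
Kiona: √((-87.74)² + (93.33)²) = √(7698.3076 + 8710.4889) = 128.10 nmi
Harlow: √((31.82)² + (-2.34)²) = √(1012.5124 + 5.4756) = 31.91 nmi
Sorted: Ennis (5.63 nmi) < Harlow (31.91 nmi) < Dorset (45.00 nmi) < Calder (90.55 nmi) < …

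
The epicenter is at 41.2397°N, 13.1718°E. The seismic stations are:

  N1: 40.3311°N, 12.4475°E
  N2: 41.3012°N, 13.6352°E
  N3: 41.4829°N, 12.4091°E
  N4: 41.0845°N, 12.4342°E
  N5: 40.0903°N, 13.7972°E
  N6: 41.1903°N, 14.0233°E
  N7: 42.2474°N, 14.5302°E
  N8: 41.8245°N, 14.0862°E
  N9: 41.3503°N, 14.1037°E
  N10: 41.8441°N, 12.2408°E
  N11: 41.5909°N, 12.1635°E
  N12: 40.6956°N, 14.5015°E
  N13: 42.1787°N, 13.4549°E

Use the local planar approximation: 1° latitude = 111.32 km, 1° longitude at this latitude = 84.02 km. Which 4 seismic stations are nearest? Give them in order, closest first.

Distances from 41.2397°N, 13.1718°E:
N1: 118.0415 km
N2: 39.5322 km
N3: 69.5662 km
N4: 64.3363 km
N5: 138.3207 km
N6: 71.7541 km
N7: 160.0313 km
N8: 100.7002 km
N9: 79.2603 km
N10: 103.1776 km
N11: 93.3033 km
N12: 127.0838 km
N13: 107.2016 km
Sorted: N2 (39.5322 km) < N4 (64.3363 km) < N3 (69.5662 km) < N6 (71.7541 km) < N9 (79.2603 km) < N11 (93.3033 km) < …

N2, N4, N3, N6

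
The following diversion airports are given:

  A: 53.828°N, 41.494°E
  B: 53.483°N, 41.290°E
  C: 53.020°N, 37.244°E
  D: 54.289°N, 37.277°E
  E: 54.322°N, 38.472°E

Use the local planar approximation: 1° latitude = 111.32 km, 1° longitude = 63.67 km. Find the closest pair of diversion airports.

Pairwise distances:
A–B: √((-0.345·111.32)² + (-0.204·63.67)²) = √(1474.97475 + 168.70581) = 40.542 km
A–C: √((-0.808·111.32)² + (-4.250·63.67)²) = √(8090.38366 + 73223.00701) = 285.155 km
A–D: √((0.461·111.32)² + (-4.217·63.67)²) = √(2633.59049 + 72090.31144) = 273.357 km
A–E: √((0.494·111.32)² + (-3.022·63.67)²) = √(3024.12886 + 37021.89287) = 200.115 km
B–C: √((-0.463·111.32)² + (-4.046·63.67)²) = √(2656.49117 + 66362.30414) = 262.714 km
B–D: √((0.806·111.32)² + (-4.013·63.67)²) = √(8050.38182 + 65284.18987) = 270.804 km
B–E: √((0.839·111.32)² + (-2.818·63.67)²) = √(8723.08927 + 32192.27561) = 202.275 km
C–D: √((1.269·111.32)² + (0.033·63.67)²) = √(19955.82283 + 4.41466) = 141.281 km
C–E: √((1.302·111.32)² + (1.228·63.67)²) = √(21007.20937 + 6113.16944) = 164.683 km
D–E: √((0.033·111.32)² + (1.195·63.67)²) = √(13.49504 + 5789.02614) = 76.174 km
Closest pair: A–B at 40.542 km.

A and B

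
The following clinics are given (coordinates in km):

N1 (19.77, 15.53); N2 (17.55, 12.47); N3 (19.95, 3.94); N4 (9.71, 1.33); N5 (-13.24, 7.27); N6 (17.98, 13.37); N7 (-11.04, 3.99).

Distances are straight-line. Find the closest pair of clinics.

Pairwise distances:
N2–N6: 1.00 km
N1–N6: 2.81 km
N1–N2: 3.78 km
N5–N7: 3.95 km
N2–N3: 8.86 km
N3–N6: 9.63 km
N3–N4: 10.57 km
N1–N3: 11.59 km
N2–N4: 13.62 km
N4–N6: 14.61 km
N1–N4: 17.40 km
N4–N7: 20.92 km
N4–N5: 23.71 km
N2–N7: 29.82 km
N6–N7: 30.50 km
N3–N7: 30.99 km
N2–N5: 31.23 km
N5–N6: 31.81 km
N1–N7: 32.90 km
N3–N5: 33.36 km
N1–N5: 34.03 km
Closest pair: N2–N6 at 1.00 km.

N2 and N6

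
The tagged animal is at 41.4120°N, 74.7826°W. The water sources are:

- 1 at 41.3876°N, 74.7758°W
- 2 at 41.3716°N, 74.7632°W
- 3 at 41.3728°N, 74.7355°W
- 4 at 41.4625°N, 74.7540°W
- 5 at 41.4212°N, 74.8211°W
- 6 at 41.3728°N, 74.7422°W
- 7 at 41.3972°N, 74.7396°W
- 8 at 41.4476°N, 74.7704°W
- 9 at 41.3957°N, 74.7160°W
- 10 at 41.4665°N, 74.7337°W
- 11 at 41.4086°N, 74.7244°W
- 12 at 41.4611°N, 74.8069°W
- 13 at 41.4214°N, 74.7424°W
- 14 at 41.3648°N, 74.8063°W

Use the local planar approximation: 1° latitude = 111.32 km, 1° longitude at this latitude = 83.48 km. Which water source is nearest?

Distances from 41.4120°N, 74.7826°W:
1: √((-0.0244·111.32)² + (0.0068·83.48)²) = √(7.377786 + 0.322242) = 2.7749 km
2: √((-0.0404·111.32)² + (0.0194·83.48)²) = √(20.225959 + 2.622819) = 4.7800 km
3: √((-0.0392·111.32)² + (0.0471·83.48)²) = √(19.042262 + 15.459901) = 5.8739 km
4: √((0.0505·111.32)² + (0.0286·83.48)²) = √(31.603061 + 5.700290) = 6.1076 km
5: √((0.0092·111.32)² + (-0.0385·83.48)²) = √(1.048871 + 10.329667) = 3.3732 km
6: √((-0.0392·111.32)² + (0.0404·83.48)²) = √(19.042262 + 11.374377) = 5.5151 km
7: √((-0.0148·111.32)² + (0.0430·83.48)²) = √(2.714375 + 12.885515) = 3.9497 km
8: √((0.0356·111.32)² + (0.0122·83.48)²) = √(15.705306 + 1.037253) = 4.0918 km
9: √((-0.0163·111.32)² + (0.0666·83.48)²) = √(3.292468 + 30.911020) = 5.8484 km
10: √((0.0545·111.32)² + (0.0489·83.48)²) = √(36.807761 + 16.664128) = 7.3124 km
11: √((-0.0034·111.32)² + (0.0582·83.48)²) = √(0.143253 + 23.605372) = 4.8733 km
12: √((0.0491·111.32)² + (-0.0243·83.48)²) = √(29.875101 + 4.115072) = 5.8301 km
13: √((0.0094·111.32)² + (0.0402·83.48)²) = √(1.094970 + 11.262038) = 3.5153 km
14: √((-0.0472·111.32)² + (-0.0237·83.48)²) = √(27.607711 + 3.914367) = 5.6145 km
Minimum: 1 at 2.7749 km.

1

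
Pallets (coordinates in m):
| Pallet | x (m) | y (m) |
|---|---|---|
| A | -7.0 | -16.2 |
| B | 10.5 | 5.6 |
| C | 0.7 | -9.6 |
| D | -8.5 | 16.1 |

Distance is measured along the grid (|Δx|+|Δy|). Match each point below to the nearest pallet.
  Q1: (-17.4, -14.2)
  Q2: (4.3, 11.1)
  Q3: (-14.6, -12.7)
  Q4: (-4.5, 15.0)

Q1 at (-17.4, -14.2):
  A: |10.4| + |-2.0| = 10.4 + 2.0 = 12.4 m
  B: |27.9| + |19.8| = 27.9 + 19.8 = 47.7 m
  C: |18.1| + |4.6| = 18.1 + 4.6 = 22.7 m
  D: |8.9| + |30.3| = 8.9 + 30.3 = 39.2 m
  → nearest: A (12.4 m)
Q2 at (4.3, 11.1):
  A: |-11.3| + |-27.3| = 11.3 + 27.3 = 38.6 m
  B: |6.2| + |-5.5| = 6.2 + 5.5 = 11.7 m
  C: |-3.6| + |-20.7| = 3.6 + 20.7 = 24.3 m
  D: |-12.8| + |5.0| = 12.8 + 5.0 = 17.8 m
  → nearest: B (11.7 m)
Q3 at (-14.6, -12.7):
  A: |7.6| + |-3.5| = 7.6 + 3.5 = 11.1 m
  B: |25.1| + |18.3| = 25.1 + 18.3 = 43.4 m
  C: |15.3| + |3.1| = 15.3 + 3.1 = 18.4 m
  D: |6.1| + |28.8| = 6.1 + 28.8 = 34.9 m
  → nearest: A (11.1 m)
Q4 at (-4.5, 15.0):
  A: |-2.5| + |-31.2| = 2.5 + 31.2 = 33.7 m
  B: |15.0| + |-9.4| = 15.0 + 9.4 = 24.4 m
  C: |5.2| + |-24.6| = 5.2 + 24.6 = 29.8 m
  D: |-4.0| + |1.1| = 4.0 + 1.1 = 5.1 m
  → nearest: D (5.1 m)

Q1→A; Q2→B; Q3→A; Q4→D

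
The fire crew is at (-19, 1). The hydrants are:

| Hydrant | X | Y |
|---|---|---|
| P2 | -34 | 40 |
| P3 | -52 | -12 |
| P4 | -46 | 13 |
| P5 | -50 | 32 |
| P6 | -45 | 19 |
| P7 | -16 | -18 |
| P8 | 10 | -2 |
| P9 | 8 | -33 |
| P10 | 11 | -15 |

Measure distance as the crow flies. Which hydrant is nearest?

P7

Distances from (-19, 1):
P2: √((-15)² + (39)²) = √(225.000 + 1521.000) = 41.8
P3: √((-33)² + (-13)²) = √(1089.000 + 169.000) = 35.5
P4: √((-27)² + (12)²) = √(729.000 + 144.000) = 29.5
P5: √((-31)² + (31)²) = √(961.000 + 961.000) = 43.8
P6: √((-26)² + (18)²) = √(676.000 + 324.000) = 31.6
P7: √((3)² + (-19)²) = √(9.000 + 361.000) = 19.2
P8: √((29)² + (-3)²) = √(841.000 + 9.000) = 29.2
P9: √((27)² + (-34)²) = √(729.000 + 1156.000) = 43.4
P10: √((30)² + (-16)²) = √(900.000 + 256.000) = 34.0
Minimum: P7 at 19.2.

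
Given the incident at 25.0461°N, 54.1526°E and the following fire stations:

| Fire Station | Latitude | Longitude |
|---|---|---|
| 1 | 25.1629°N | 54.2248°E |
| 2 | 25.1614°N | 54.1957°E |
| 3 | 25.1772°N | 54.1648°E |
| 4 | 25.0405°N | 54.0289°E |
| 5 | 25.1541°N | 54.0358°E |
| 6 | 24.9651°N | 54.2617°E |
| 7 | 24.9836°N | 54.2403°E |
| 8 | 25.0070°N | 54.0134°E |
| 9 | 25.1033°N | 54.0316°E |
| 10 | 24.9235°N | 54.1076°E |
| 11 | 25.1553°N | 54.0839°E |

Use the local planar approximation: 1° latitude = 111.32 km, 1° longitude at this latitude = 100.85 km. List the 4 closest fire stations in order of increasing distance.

7, 4, 2, 9

Distances from 25.0461°N, 54.1526°E:
1: 14.9022 km
2: 13.5512 km
3: 14.6458 km
4: 12.4907 km
5: 16.8313 km
6: 14.2255 km
7: 11.2531 km
8: 14.6976 km
9: 13.7643 km
10: 14.3826 km
11: 13.9919 km
Sorted: 7 (11.2531 km) < 4 (12.4907 km) < 2 (13.5512 km) < 9 (13.7643 km) < 11 (13.9919 km) < 6 (14.2255 km) < …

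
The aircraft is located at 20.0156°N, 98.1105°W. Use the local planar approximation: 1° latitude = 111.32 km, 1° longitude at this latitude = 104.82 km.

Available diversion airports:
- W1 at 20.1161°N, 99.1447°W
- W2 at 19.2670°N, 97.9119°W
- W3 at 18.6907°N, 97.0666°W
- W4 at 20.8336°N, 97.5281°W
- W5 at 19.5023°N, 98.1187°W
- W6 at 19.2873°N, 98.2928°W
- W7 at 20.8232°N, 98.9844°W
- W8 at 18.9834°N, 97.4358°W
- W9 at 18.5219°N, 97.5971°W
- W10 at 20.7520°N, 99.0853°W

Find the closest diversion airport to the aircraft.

Distances from 20.0156°N, 98.1105°W:
W1: 108.9806 km
W2: 85.8949 km
W3: 183.6457 km
W4: 109.6295 km
W5: 57.1470 km
W6: 83.2958 km
W7: 128.3485 km
W8: 134.9246 km
W9: 174.7702 km
W10: 130.9982 km
Minimum: W5 at 57.1470 km.

W5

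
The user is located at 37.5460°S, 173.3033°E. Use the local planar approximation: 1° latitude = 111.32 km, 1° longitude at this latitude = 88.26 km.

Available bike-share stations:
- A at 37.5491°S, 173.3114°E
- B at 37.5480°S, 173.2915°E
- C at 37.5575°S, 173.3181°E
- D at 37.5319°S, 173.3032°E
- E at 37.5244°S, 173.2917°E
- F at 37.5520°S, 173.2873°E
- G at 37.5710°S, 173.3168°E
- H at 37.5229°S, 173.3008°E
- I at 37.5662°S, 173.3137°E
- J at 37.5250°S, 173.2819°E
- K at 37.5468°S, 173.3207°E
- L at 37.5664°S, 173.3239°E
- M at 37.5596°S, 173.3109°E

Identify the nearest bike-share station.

Distances from 37.5460°S, 173.3033°E:
A: √((-0.0031·111.32)² + (0.0081·88.26)²) = √(0.119088 + 0.511091) = 0.7938 km
B: √((-0.0020·111.32)² + (-0.0118·88.26)²) = √(0.049569 + 1.084656) = 1.0650 km
C: √((-0.0115·111.32)² + (0.0148·88.26)²) = √(1.638861 + 1.706284) = 1.8290 km
D: √((0.0141·111.32)² + (-0.0001·88.26)²) = √(2.463682 + 0.000078) = 1.5696 km
E: √((0.0216·111.32)² + (-0.0116·88.26)²) = √(5.781678 + 1.048199) = 2.6134 km
F: √((-0.0060·111.32)² + (-0.0160·88.26)²) = √(0.446117 + 1.994196) = 1.5622 km
G: √((-0.0250·111.32)² + (0.0135·88.26)²) = √(7.745089 + 1.419696) = 3.0273 km
H: √((0.0231·111.32)² + (-0.0025·88.26)²) = √(6.612571 + 0.048686) = 2.5809 km
I: √((-0.0202·111.32)² + (0.0104·88.26)²) = √(5.056490 + 0.842548) = 2.4288 km
J: √((0.0210·111.32)² + (-0.0214·88.26)²) = √(5.464935 + 3.567429) = 3.0054 km
K: √((-0.0008·111.32)² + (0.0174·88.26)²) = √(0.007931 + 2.358448) = 1.5383 km
L: √((-0.0204·111.32)² + (0.0206·88.26)²) = √(5.157114 + 3.305691) = 2.9091 km
M: √((-0.0136·111.32)² + (0.0076·88.26)²) = √(2.292051 + 0.449940) = 1.6559 km
Minimum: A at 0.7938 km.

A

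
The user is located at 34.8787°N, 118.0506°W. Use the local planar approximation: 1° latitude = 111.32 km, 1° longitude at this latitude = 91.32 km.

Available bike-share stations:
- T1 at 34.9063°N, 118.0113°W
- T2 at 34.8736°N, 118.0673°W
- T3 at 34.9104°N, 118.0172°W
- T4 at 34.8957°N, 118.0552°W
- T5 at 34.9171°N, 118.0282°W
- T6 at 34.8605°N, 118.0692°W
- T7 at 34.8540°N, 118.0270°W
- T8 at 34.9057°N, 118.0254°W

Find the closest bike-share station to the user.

Distances from 34.8787°N, 118.0506°W:
T1: √((0.0276·111.32)² + (0.0393·91.32)²) = √(9.439838 + 12.880031) = 4.7244 km
T2: √((-0.0051·111.32)² + (-0.0167·91.32)²) = √(0.322320 + 2.325759) = 1.6273 km
T3: √((0.0317·111.32)² + (0.0334·91.32)²) = √(12.452740 + 9.303037) = 4.6643 km
T4: √((0.0170·111.32)² + (-0.0046·91.32)²) = √(3.581329 + 0.176460) = 1.9385 km
T5: √((0.0384·111.32)² + (0.0224·91.32)²) = √(18.272957 + 4.184348) = 4.7389 km
T6: √((-0.0182·111.32)² + (-0.0186·91.32)²) = √(4.104773 + 2.885079) = 2.6438 km
T7: √((-0.0247·111.32)² + (0.0236·91.32)²) = √(7.560322 + 4.644680) = 3.4936 km
T8: √((0.0270·111.32)² + (0.0252·91.32)²) = √(9.033872 + 5.295816) = 3.7855 km
Minimum: T2 at 1.6273 km.

T2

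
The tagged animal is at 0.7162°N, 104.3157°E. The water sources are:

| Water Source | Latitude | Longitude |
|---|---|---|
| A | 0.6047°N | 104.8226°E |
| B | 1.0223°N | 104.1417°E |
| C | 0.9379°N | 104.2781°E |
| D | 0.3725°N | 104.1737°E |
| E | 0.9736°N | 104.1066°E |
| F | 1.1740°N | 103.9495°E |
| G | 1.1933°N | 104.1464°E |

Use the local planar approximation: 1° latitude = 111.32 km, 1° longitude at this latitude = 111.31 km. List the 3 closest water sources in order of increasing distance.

Distances from 0.7162°N, 104.3157°E:
A: √((-0.1115·111.32)² + (0.5069·111.31)²) = √(154.062212 + 3183.559330) = 57.7722 km
B: √((0.3061·111.32)² + (-0.1740·111.31)²) = √(1161.109169 + 375.117100) = 39.1947 km
C: √((0.2217·111.32)² + (-0.0376·111.31)²) = √(609.084828 + 17.516368) = 25.0320 km
D: √((-0.3437·111.32)² + (-0.1420·111.31)²) = √(1463.879940 + 249.830268) = 41.3970 km
E: √((0.2574·111.32)² + (-0.2091·111.31)²) = √(821.038421 + 541.721948) = 36.9156 km
F: √((0.4578·111.32)² + (-0.3662·111.31)²) = √(2597.155614 + 1661.517980) = 65.2585 km
G: √((0.4771·111.32)² + (-0.1693·111.31)²) = √(2820.754102 + 355.125846) = 56.3549 km
Sorted: C (25.0320 km) < E (36.9156 km) < B (39.1947 km) < D (41.3970 km) < G (56.3549 km) < …

C, E, B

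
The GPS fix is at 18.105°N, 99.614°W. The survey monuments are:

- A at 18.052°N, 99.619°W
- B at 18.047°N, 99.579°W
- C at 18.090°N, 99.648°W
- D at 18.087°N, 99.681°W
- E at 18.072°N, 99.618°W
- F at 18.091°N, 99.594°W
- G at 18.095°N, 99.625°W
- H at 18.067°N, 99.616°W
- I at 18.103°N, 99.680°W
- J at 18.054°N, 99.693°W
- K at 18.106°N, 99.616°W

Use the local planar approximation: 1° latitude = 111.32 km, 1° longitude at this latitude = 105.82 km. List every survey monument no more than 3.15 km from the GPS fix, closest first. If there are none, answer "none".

Distances from 18.105°N, 99.614°W:
A: 5.924 km
B: 7.443 km
C: 3.966 km
D: 7.368 km
E: 3.698 km
F: 2.628 km
G: 1.611 km
H: 4.235 km
I: 6.988 km
J: 10.105 km
K: 0.239 km
Threshold 3.15 km: K (0.239 km), G (1.611 km), F (2.628 km) are within range.

K, G, F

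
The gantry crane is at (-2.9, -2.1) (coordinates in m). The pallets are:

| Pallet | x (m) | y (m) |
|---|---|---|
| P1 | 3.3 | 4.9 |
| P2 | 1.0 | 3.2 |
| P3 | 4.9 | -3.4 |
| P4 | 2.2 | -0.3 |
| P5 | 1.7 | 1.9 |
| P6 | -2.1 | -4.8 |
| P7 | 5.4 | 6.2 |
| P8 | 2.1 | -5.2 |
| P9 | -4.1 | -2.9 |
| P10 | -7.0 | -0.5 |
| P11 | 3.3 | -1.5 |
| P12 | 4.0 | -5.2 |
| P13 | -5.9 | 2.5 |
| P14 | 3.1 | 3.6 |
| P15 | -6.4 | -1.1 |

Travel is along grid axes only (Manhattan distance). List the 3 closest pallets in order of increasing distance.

Distances from (-2.9, -2.1):
P1: |6.2| + |7.0| = 6.2 + 7.0 = 13.2 m
P2: |3.9| + |5.3| = 3.9 + 5.3 = 9.2 m
P3: |7.8| + |-1.3| = 7.8 + 1.3 = 9.1 m
P4: |5.1| + |1.8| = 5.1 + 1.8 = 6.9 m
P5: |4.6| + |4.0| = 4.6 + 4.0 = 8.6 m
P6: |0.8| + |-2.7| = 0.8 + 2.7 = 3.5 m
P7: |8.3| + |8.3| = 8.3 + 8.3 = 16.6 m
P8: |5.0| + |-3.1| = 5.0 + 3.1 = 8.1 m
P9: |-1.2| + |-0.8| = 1.2 + 0.8 = 2.0 m
P10: |-4.1| + |1.6| = 4.1 + 1.6 = 5.7 m
P11: |6.2| + |0.6| = 6.2 + 0.6 = 6.8 m
P12: |6.9| + |-3.1| = 6.9 + 3.1 = 10.0 m
P13: |-3.0| + |4.6| = 3.0 + 4.6 = 7.6 m
P14: |6.0| + |5.7| = 6.0 + 5.7 = 11.7 m
P15: |-3.5| + |1.0| = 3.5 + 1.0 = 4.5 m
Sorted: P9 (2.0 m) < P6 (3.5 m) < P15 (4.5 m) < P10 (5.7 m) < P11 (6.8 m) < …

P9, P6, P15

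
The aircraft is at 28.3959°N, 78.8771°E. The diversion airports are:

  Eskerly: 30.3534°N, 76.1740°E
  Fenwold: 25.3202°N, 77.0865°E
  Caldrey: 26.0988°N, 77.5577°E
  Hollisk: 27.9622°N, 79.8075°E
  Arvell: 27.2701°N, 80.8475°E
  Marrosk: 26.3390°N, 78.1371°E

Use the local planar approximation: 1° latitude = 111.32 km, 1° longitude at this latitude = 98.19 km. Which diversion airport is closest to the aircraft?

Distances from 28.3959°N, 78.8771°E:
Eskerly: √((1.9575·111.32)² + (-2.7031·98.19)²) = √(47484.288699 + 70446.390384) = 343.4104 km
Fenwold: √((-3.0757·111.32)² + (-1.7906·98.19)²) = √(117228.805726 + 30912.325684) = 384.8911 km
Caldrey: √((-2.2971·111.32)² + (-1.3194·98.19)²) = √(65389.226334 + 16783.691166) = 286.6582 km
Hollisk: √((-0.4337·111.32)² + (0.9304·98.19)²) = √(2330.908575 + 8345.914351) = 103.3287 km
Arvell: √((-1.1258·111.32)² + (1.9704·98.19)²) = √(15706.119012 + 37432.024610) = 230.5171 km
Marrosk: √((-2.0569·111.32)² + (-0.7400·98.19)²) = √(52429.142134 + 5279.562792) = 240.2264 km
Minimum: Hollisk at 103.3287 km.

Hollisk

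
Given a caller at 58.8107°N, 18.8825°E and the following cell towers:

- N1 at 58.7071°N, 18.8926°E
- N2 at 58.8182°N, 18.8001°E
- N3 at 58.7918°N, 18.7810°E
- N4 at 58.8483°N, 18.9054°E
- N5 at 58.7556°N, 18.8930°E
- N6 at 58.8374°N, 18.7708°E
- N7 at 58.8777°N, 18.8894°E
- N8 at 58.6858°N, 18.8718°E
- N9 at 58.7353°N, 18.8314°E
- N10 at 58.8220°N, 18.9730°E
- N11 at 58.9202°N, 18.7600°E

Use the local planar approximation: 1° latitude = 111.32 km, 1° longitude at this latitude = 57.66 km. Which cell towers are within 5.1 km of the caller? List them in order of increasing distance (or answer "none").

Distances from 58.8107°N, 18.8825°E:
N1: 11.5474 km
N2: 4.8240 km
N3: 6.2192 km
N4: 4.3890 km
N5: 6.1635 km
N6: 7.0934 km
N7: 7.4690 km
N8: 13.9175 km
N9: 8.8957 km
N10: 5.3677 km
N11: 14.0881 km
Threshold 5.1 km: N4 (4.3890 km), N2 (4.8240 km) are within range.

N4, N2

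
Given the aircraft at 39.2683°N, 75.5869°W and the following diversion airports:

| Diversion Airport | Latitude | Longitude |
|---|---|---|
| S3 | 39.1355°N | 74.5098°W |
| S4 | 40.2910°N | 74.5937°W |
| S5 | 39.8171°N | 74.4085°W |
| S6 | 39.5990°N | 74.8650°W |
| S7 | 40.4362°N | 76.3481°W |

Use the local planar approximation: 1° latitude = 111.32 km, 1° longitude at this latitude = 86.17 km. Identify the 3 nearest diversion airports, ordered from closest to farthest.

Distances from 39.2683°N, 75.5869°W:
S3: 93.9837 km
S4: 142.4281 km
S5: 118.5040 km
S6: 72.2830 km
S7: 145.6199 km
Sorted: S6 (72.2830 km) < S3 (93.9837 km) < S5 (118.5040 km) < S4 (142.4281 km) < S7 (145.6199 km)

S6, S3, S5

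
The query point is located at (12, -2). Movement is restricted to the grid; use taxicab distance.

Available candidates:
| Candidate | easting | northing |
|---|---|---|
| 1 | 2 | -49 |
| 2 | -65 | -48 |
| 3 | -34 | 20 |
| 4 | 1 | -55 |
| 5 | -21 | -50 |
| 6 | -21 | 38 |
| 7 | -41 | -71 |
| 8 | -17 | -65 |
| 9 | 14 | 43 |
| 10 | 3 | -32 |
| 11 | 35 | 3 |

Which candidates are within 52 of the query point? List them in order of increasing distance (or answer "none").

Distances from (12, -2):
1: |-10| + |-47| = 10 + 47 = 57
2: |-77| + |-46| = 77 + 46 = 123
3: |-46| + |22| = 46 + 22 = 68
4: |-11| + |-53| = 11 + 53 = 64
5: |-33| + |-48| = 33 + 48 = 81
6: |-33| + |40| = 33 + 40 = 73
7: |-53| + |-69| = 53 + 69 = 122
8: |-29| + |-63| = 29 + 63 = 92
9: |2| + |45| = 2 + 45 = 47
10: |-9| + |-30| = 9 + 30 = 39
11: |23| + |5| = 23 + 5 = 28
Threshold 52: 11 (28), 10 (39), 9 (47) are within range.

11, 10, 9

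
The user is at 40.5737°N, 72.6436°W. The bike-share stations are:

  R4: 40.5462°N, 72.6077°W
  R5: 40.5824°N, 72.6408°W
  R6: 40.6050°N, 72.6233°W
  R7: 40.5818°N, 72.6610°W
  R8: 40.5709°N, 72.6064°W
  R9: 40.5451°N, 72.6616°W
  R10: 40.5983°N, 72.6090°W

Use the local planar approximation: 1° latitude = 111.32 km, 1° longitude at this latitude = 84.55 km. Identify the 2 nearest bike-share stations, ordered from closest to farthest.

Distances from 40.5737°N, 72.6436°W:
R4: √((-0.0275·111.32)² + (0.0359·84.55)²) = √(9.371558 + 9.213319) = 4.3110 km
R5: √((0.0087·111.32)² + (0.0028·84.55)²) = √(0.937961 + 0.056046) = 0.9970 km
R6: √((0.0313·111.32)² + (0.0203·84.55)²) = √(12.140458 + 2.945909) = 3.8841 km
R7: √((0.0081·111.32)² + (-0.0174·84.55)²) = √(0.813048 + 2.164341) = 1.7255 km
R8: √((-0.0028·111.32)² + (0.0372·84.55)²) = √(0.097154 + 9.892660) = 3.1607 km
R9: √((-0.0286·111.32)² + (-0.0180·84.55)²) = √(10.136277 + 2.316180) = 3.5288 km
R10: √((0.0246·111.32)² + (0.0346·84.55)²) = √(7.499229 + 8.558141) = 4.0072 km
Sorted: R5 (0.9970 km) < R7 (1.7255 km) < R8 (3.1607 km) < R9 (3.5288 km) < …

R5, R7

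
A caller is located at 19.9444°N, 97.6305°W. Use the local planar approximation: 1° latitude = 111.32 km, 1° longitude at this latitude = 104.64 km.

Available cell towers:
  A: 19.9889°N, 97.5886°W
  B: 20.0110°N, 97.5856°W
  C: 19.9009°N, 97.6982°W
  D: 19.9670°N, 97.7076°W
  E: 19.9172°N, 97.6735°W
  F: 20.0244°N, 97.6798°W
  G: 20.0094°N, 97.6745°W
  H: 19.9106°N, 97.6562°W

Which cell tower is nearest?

H

Distances from 19.9444°N, 97.6305°W:
A: √((0.0445·111.32)² + (0.0419·104.64)²) = √(24.539540 + 19.223104) = 6.6153 km
B: √((0.0666·111.32)² + (0.0449·104.64)²) = √(54.966091 + 22.074361) = 8.7773 km
C: √((-0.0435·111.32)² + (-0.0677·104.64)²) = √(23.449031 + 50.184870) = 8.5810 km
D: √((0.0226·111.32)² + (-0.0771·104.64)²) = √(6.329411 + 65.088493) = 8.4509 km
E: √((-0.0272·111.32)² + (-0.0430·104.64)²) = √(9.168203 + 20.245680) = 5.4235 km
F: √((0.0800·111.32)² + (-0.0493·104.64)²) = √(79.309711 + 26.612722) = 10.2919 km
G: √((0.0650·111.32)² + (-0.0440·104.64)²) = √(52.356802 + 21.198289) = 8.5764 km
H: √((-0.0338·111.32)² + (-0.0257·104.64)²) = √(14.157279 + 7.232055) = 4.6249 km
Minimum: H at 4.6249 km.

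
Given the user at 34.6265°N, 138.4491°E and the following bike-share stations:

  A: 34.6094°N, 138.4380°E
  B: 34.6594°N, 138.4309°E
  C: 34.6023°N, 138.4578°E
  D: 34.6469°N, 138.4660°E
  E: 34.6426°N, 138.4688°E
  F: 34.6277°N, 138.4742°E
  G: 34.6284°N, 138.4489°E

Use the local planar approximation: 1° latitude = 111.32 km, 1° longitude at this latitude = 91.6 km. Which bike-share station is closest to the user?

G

Distances from 34.6265°N, 138.4491°E:
A: 2.1581 km
B: 4.0240 km
C: 2.8093 km
D: 2.7484 km
E: 2.5433 km
F: 2.3030 km
G: 0.2123 km
Minimum: G at 0.2123 km.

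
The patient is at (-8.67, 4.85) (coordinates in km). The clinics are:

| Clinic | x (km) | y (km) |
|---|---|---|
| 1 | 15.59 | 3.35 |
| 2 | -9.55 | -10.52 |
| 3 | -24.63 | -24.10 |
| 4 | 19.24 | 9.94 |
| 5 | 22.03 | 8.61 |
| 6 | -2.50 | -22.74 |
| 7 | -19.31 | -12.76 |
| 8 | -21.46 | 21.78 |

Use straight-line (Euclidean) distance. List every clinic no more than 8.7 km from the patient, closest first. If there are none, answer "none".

Distances from (-8.67, 4.85):
1: 24.31 km
2: 15.40 km
3: 33.06 km
4: 28.37 km
5: 30.93 km
6: 28.27 km
7: 20.57 km
8: 21.22 km
Threshold 8.7 km: none within range.

none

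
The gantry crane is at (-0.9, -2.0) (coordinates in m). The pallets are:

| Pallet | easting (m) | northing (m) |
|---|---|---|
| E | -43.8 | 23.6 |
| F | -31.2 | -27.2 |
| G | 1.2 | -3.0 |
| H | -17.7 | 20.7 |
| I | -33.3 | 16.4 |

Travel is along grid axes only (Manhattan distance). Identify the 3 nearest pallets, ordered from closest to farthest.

Distances from (-0.9, -2.0):
E: |-42.9| + |25.6| = 42.9 + 25.6 = 68.5 m
F: |-30.3| + |-25.2| = 30.3 + 25.2 = 55.5 m
G: |2.1| + |-1.0| = 2.1 + 1.0 = 3.1 m
H: |-16.8| + |22.7| = 16.8 + 22.7 = 39.5 m
I: |-32.4| + |18.4| = 32.4 + 18.4 = 50.8 m
Sorted: G (3.1 m) < H (39.5 m) < I (50.8 m) < F (55.5 m) < E (68.5 m)

G, H, I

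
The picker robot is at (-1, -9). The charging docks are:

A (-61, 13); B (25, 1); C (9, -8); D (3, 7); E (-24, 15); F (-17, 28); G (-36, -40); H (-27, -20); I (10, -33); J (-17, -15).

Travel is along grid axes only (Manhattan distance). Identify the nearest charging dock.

Distances from (-1, -9):
A: 82
B: 36
C: 11
D: 20
E: 47
F: 53
G: 66
H: 37
I: 35
J: 22
Minimum: C at 11.

C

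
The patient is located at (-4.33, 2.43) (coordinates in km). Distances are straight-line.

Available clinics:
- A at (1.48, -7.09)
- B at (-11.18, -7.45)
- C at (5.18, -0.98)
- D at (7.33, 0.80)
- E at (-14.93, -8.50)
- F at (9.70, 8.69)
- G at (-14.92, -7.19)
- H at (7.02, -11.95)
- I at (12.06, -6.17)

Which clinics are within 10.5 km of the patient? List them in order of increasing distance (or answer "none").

Distances from (-4.33, 2.43):
A: 11.15 km
B: 12.02 km
C: 10.10 km
D: 11.77 km
E: 15.23 km
F: 15.36 km
G: 14.31 km
H: 18.32 km
I: 18.51 km
Threshold 10.5 km: C (10.10 km) is within range.

C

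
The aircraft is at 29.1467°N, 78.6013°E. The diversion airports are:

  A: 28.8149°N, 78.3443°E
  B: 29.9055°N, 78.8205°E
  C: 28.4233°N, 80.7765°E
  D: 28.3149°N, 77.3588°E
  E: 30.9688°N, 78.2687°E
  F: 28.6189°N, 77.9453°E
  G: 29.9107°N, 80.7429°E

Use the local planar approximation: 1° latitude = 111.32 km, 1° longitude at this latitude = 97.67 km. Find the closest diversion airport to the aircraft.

Distances from 29.1467°N, 78.6013°E:
A: 44.6580 km
B: 87.1405 km
C: 227.2018 km
D: 152.6468 km
E: 205.4210 km
F: 86.9326 km
G: 225.7994 km
Minimum: A at 44.6580 km.

A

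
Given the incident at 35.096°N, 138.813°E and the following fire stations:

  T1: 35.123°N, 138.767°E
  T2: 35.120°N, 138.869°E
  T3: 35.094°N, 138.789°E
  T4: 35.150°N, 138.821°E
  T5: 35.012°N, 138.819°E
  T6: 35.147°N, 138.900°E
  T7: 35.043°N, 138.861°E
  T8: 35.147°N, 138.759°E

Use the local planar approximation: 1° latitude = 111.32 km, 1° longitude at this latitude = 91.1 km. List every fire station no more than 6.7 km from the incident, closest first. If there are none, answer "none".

T3, T1, T2, T4

Distances from 35.096°N, 138.813°E:
T1: √((0.027·111.32)² + (-0.046·91.1)²) = √(9.03387 + 17.56113) = 5.157 km
T2: √((0.024·111.32)² + (0.056·91.1)²) = √(7.13787 + 26.02632) = 5.759 km
T3: √((-0.002·111.32)² + (-0.024·91.1)²) = √(0.04957 + 4.78034) = 2.198 km
T4: √((0.054·111.32)² + (0.008·91.1)²) = √(36.13549 + 0.53115) = 6.055 km
T5: √((-0.084·111.32)² + (0.006·91.1)²) = √(87.43896 + 0.29877) = 9.367 km
T6: √((0.051·111.32)² + (0.087·91.1)²) = √(32.23196 + 62.81672) = 9.749 km
T7: √((-0.053·111.32)² + (0.048·91.1)²) = √(34.80953 + 19.12138) = 7.344 km
T8: √((0.051·111.32)² + (-0.054·91.1)²) = √(32.23196 + 24.20050) = 7.512 km
Threshold 6.7 km: T3 (2.198 km), T1 (5.157 km), T2 (5.759 km), T4 (6.055 km) are within range.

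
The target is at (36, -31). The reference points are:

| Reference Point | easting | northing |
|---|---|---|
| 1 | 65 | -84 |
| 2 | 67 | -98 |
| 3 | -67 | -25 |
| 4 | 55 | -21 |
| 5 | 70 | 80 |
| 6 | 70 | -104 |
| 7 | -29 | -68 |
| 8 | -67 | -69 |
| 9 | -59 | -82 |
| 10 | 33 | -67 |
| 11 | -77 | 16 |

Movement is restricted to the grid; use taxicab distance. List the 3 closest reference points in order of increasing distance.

Distances from (36, -31):
1: |29| + |-53| = 29 + 53 = 82
2: |31| + |-67| = 31 + 67 = 98
3: |-103| + |6| = 103 + 6 = 109
4: |19| + |10| = 19 + 10 = 29
5: |34| + |111| = 34 + 111 = 145
6: |34| + |-73| = 34 + 73 = 107
7: |-65| + |-37| = 65 + 37 = 102
8: |-103| + |-38| = 103 + 38 = 141
9: |-95| + |-51| = 95 + 51 = 146
10: |-3| + |-36| = 3 + 36 = 39
11: |-113| + |47| = 113 + 47 = 160
Sorted: 4 (29) < 10 (39) < 1 (82) < 2 (98) < 7 (102) < …

4, 10, 1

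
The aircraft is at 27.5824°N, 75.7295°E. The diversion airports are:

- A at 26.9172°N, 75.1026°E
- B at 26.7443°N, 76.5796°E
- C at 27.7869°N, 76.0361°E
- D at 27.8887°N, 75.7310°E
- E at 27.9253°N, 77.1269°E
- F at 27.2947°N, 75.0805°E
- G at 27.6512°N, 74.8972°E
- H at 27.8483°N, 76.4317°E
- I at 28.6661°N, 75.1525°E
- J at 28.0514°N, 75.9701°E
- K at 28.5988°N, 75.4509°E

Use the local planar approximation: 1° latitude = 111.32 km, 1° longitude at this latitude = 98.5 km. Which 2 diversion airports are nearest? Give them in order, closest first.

Distances from 27.5824°N, 75.7295°E:
A: √((-0.6652·111.32)² + (-0.6269·98.5)²) = √(5483.411978 + 3813.019275) = 96.4180 km
B: √((-0.8381·111.32)² + (0.8501·98.5)²) = √(8704.384695 + 7011.525105) = 125.3631 km
C: √((0.2045·111.32)² + (0.3066·98.5)²) = √(518.242493 + 912.046040) = 37.8192 km
D: √((0.3063·111.32)² + (0.0015·98.5)²) = √(1162.626958 + 0.021830) = 34.0976 km
E: √((0.3429·111.32)² + (1.3974·98.5)²) = √(1457.073184 + 18945.843207) = 142.8388 km
F: √((-0.2877·111.32)² + (-0.6490·98.5)²) = √(1025.713612 + 4086.597402) = 71.5004 km
G: √((0.0688·111.32)² + (-0.8323·98.5)²) = √(58.657463 + 6720.974540) = 82.3385 km
H: √((0.2659·111.32)² + (0.7022·98.5)²) = √(876.159290 + 4784.032389) = 75.2342 km
I: √((1.0837·111.32)² + (-0.5770·98.5)²) = √(14553.402546 + 3230.160390) = 133.3550 km
J: √((0.4690·111.32)² + (0.2406·98.5)²) = √(2725.788034 + 561.647341) = 57.3362 km
K: √((1.0164·111.32)² + (-0.2786·98.5)²) = √(12801.937661 + 753.068852) = 116.4260 km
Sorted: D (34.0976 km) < C (37.8192 km) < J (57.3362 km) < F (71.5004 km) < …

D, C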